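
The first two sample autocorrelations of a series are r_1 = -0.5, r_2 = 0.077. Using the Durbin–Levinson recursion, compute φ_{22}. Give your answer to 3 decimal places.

φ_{22} = (r_2 − r_1²) / (1 − r_1²)
r_1² = (-0.5)² = 0.25
Numerator = 0.077 − 0.2500 = -0.1730; denominator = 1 − 0.2500 = 0.7500
φ_{22} = -0.1730 / 0.7500 = -0.231

-0.231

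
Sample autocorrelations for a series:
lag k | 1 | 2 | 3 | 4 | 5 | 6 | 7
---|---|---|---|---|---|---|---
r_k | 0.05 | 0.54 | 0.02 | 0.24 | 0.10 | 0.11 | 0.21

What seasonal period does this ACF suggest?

The largest autocorrelation is r_2 = 0.54, with a weaker echo at lag 4 (0.24); the remaining lags stay at or below 0.21.
The dominant spike at lag 2 indicates a seasonal period of 2.

2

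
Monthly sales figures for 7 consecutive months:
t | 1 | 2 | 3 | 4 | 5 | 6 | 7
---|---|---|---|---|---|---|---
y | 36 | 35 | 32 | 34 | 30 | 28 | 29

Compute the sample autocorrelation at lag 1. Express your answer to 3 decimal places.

0.483

Mean ȳ = (36 + 35 + 32 + 34 + 30 + 28 + 29)/7 = 32.0000
Σ(y_t−ȳ)(y_{t+1}−ȳ) = (12.0000) + (0.0000) + (0.0000) + (-4.0000) + (8.0000) + (12.0000) = 28.0000
Denominator Σ(y_t−ȳ)² = 58.0000
r_1 = 28.0000 / 58.0000 = 0.483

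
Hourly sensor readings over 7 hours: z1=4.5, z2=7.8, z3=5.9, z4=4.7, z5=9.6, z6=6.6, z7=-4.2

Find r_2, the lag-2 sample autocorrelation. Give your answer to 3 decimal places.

-0.340

Mean z̄ = (4.5 + 7.8 + 5.9 + 4.7 + 9.6 + 6.6 − 4.2)/7 = 4.9857
Deviations from mean: -0.4857, 2.8143, 0.9143, -0.2857, 4.6143, 1.6143, -9.1857
Σ(z_t−z̄)(z_{t+2}−z̄) = (-0.4441) + (-0.8041) + (4.2188) + (-0.4612) + (-42.3855) = -39.8761
Denominator Σ(z_t−z̄)² = 117.3486
r_2 = -39.8761 / 117.3486 = -0.340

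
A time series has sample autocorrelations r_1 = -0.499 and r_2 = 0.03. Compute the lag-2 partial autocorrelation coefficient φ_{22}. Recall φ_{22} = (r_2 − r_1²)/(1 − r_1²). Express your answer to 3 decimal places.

-0.292

φ_{22} = (r_2 − r_1²) / (1 − r_1²)
r_1² = (-0.499)² = 0.249001
Numerator = 0.03 − 0.2490 = -0.2190; denominator = 1 − 0.2490 = 0.7510
φ_{22} = -0.2190 / 0.7510 = -0.292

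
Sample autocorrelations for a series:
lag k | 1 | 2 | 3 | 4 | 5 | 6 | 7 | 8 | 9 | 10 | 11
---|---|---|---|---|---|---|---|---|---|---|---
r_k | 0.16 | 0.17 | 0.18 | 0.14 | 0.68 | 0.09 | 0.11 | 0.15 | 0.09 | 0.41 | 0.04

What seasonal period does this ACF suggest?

The largest autocorrelation is r_5 = 0.68, with a weaker echo at lag 10 (0.41); the remaining lags stay at or below 0.18.
The dominant spike at lag 5 indicates a seasonal period of 5.

5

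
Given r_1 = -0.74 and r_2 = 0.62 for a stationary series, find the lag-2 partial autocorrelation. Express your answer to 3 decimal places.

0.160

φ_{22} = (r_2 − r_1²) / (1 − r_1²)
r_1² = (-0.74)² = 0.5476
Numerator = 0.62 − 0.5476 = 0.0724; denominator = 1 − 0.5476 = 0.4524
φ_{22} = 0.0724 / 0.4524 = 0.160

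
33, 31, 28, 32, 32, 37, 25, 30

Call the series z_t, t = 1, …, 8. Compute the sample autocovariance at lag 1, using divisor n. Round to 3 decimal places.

Mean z̄ = (33 + 31 + 28 + 32 + 32 + 37 + 25 + 30)/8 = 31.0000
Deviations: 2.0000, 0.0000, -3.0000, 1.0000, 1.0000, 6.0000, -6.0000, -1.0000
Σ_{t=1}^{7}(z_t−z̄)(z_{t+1}−z̄) = -26.0000
γ_1 = -26.0000 / 8 = -3.250

-3.250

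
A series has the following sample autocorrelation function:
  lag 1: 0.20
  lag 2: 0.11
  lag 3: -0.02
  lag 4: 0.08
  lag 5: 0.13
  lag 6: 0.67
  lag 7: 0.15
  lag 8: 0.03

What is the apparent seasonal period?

The largest autocorrelation is r_6 = 0.67; the remaining lags stay at or below 0.20. The elevated value at lag 1 (0.20), dropping to 0.11 at lag 2, reflects decaying short-term dependence rather than seasonality.
The dominant spike at lag 6 indicates a seasonal period of 6.

6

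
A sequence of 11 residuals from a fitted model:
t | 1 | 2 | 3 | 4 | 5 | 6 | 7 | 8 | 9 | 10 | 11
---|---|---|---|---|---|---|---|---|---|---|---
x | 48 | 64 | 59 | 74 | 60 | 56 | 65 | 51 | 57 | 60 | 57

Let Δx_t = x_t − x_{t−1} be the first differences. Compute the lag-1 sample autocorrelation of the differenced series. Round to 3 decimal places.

-0.522

First differences Δx: 16, -5, 15, -14, -4, 9, -14, 6, 3, -3
Mean of differences = 0.9000
Numerator Σ(Δx_t−Δx̄)(Δx_{t+1}−Δx̄) = -543.2100
Denominator Σ(Δx_t−Δx̄)² = 1040.9000
r_1(Δx) = -543.2100 / 1040.9000 = -0.522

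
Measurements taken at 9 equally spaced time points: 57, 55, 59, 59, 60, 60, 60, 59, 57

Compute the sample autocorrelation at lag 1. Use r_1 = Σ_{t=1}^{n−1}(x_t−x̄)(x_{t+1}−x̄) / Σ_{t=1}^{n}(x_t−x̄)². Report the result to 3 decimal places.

Mean x̄ = (57 + 55 + 59 + 59 + 60 + 60 + 60 + 59 + 57)/9 = 58.4444
Numerator Σ_{t=1}^{8}(x_t−x̄)(x_{t+1}−x̄) = 9.1358
Denominator Σ(x_t−x̄)² = 24.2222
r_1 = 9.1358 / 24.2222 = 0.377

0.377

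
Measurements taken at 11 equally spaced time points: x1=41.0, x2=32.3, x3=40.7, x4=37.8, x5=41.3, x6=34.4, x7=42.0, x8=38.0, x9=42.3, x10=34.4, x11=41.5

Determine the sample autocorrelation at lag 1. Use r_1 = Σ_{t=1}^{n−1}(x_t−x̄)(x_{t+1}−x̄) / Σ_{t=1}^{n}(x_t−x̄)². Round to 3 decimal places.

Mean x̄ = (41.0 + 32.3 + 40.7 + 37.8 + 41.3 + 34.4 + 42.0 + 38.0 + 42.3 + 34.4 + 41.5)/11 = 38.7000
Numerator Σ_{t=1}^{10}(x_t−x̄)(x_{t+1}−x̄) = -89.3800
Denominator Σ(x_t−x̄)² = 126.9800
r_1 = -89.3800 / 126.9800 = -0.704

-0.704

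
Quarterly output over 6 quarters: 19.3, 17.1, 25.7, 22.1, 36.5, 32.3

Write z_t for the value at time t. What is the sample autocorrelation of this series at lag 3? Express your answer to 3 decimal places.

Mean z̄ = (19.3 + 17.1 + 25.7 + 22.1 + 36.5 + 32.3)/6 = 25.5000
Deviations from mean: -6.2000, -8.4000, 0.2000, -3.4000, 11.0000, 6.8000
Numerator Σ_{t=1}^{3}(z_t−z̄)(z_{t+3}−z̄) = -69.9600
Denominator Σ(z_t−z̄)² = 287.8400
r_3 = -69.9600 / 287.8400 = -0.243

-0.243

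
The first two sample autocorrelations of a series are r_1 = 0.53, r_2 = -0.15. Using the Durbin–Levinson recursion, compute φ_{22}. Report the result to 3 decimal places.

-0.599

φ_{22} = (r_2 − r_1²) / (1 − r_1²)
r_1² = (0.53)² = 0.2809
Numerator = -0.15 − 0.2809 = -0.4309; denominator = 1 − 0.2809 = 0.7191
φ_{22} = -0.4309 / 0.7191 = -0.599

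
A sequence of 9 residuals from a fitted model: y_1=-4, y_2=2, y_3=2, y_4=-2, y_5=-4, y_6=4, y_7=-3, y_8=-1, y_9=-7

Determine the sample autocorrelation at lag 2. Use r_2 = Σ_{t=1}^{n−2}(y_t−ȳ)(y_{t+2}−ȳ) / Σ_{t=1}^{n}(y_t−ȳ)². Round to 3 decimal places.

-0.075

Mean ȳ = (-4 + 2 + 2 − 2 − 4 + 4 − 3 − 1 − 7)/9 = -1.4444
Numerator Σ_{t=1}^{7}(y_t−ȳ)(y_{t+2}−ȳ) = -7.5062
Denominator Σ(y_t−ȳ)² = 100.2222
r_2 = -7.5062 / 100.2222 = -0.075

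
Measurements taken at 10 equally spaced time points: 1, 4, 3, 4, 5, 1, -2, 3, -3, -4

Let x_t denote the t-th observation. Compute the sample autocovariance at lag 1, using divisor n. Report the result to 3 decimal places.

Mean x̄ = (1 + 4 + 3 + 4 + 5 + 1 − 2 + 3 − 3 − 4)/10 = 1.2000
Σ_{t=1}^{9}(x_t−x̄)(x_{t+1}−x̄) = 28.5600
γ_1 = 28.5600 / 10 = 2.856

2.856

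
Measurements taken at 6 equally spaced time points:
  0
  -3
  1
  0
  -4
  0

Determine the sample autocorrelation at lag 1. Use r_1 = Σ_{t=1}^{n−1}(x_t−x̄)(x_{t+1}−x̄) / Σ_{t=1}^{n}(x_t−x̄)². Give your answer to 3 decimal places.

-0.500

Mean x̄ = (0 − 3 + 1 + 0 − 4 + 0)/6 = -1.0000
Deviations from mean: 1.0000, -2.0000, 2.0000, 1.0000, -3.0000, 1.0000
Σ(x_t−x̄)(x_{t+1}−x̄) = (-2.0000) + (-4.0000) + (2.0000) + (-3.0000) + (-3.0000) = -10.0000
Denominator Σ(x_t−x̄)² = 20.0000
r_1 = -10.0000 / 20.0000 = -0.500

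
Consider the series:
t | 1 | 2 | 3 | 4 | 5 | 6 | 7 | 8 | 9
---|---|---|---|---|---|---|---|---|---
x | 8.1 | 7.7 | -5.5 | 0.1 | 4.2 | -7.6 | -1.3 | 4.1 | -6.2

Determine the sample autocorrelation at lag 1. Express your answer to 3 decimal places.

Mean x̄ = (8.1 + 7.7 − 5.5 + 0.1 + 4.2 − 7.6 − 1.3 + 4.1 − 6.2)/9 = 0.4000
Numerator Σ_{t=1}^{8}(x_t−x̄)(x_{t+1}−x̄) = -33.7400
Denominator Σ(x_t−x̄)² = 286.0600
r_1 = -33.7400 / 286.0600 = -0.118

-0.118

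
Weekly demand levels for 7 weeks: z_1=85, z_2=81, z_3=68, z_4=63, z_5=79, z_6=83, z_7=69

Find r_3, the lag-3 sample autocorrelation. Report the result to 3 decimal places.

-0.170

Mean z̄ = (85 + 81 + 68 + 63 + 79 + 83 + 69)/7 = 75.4286
Numerator Σ_{t=1}^{4}(z_t−z̄)(z_{t+3}−z̄) = -75.4082
Denominator Σ(z_t−z̄)² = 443.7143
r_3 = -75.4082 / 443.7143 = -0.170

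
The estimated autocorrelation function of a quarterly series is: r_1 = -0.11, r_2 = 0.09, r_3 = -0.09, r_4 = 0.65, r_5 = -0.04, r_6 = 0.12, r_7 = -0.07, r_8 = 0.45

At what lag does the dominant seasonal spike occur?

The largest autocorrelation is r_4 = 0.65, with a weaker echo at lag 8 (0.45); the remaining lags stay at or below 0.12.
The dominant spike at lag 4 indicates a seasonal period of 4.

4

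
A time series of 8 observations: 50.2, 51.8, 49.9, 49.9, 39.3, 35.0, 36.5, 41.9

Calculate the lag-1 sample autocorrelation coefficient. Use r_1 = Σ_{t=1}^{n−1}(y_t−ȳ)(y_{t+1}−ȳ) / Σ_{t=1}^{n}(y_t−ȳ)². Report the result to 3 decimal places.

0.685

Mean ȳ = (50.2 + 51.8 + 49.9 + 49.9 + 39.3 + 35.0 + 36.5 + 41.9)/8 = 44.3125
Deviations from mean: 5.8875, 7.4875, 5.5875, 5.5875, -5.0125, -9.3125, -7.8125, -2.4125
Numerator Σ_{t=1}^{7}(y_t−ȳ)(y_{t+1}−ȳ) = 227.4123
Denominator Σ(y_t−ȳ)² = 331.8688
r_1 = 227.4123 / 331.8688 = 0.685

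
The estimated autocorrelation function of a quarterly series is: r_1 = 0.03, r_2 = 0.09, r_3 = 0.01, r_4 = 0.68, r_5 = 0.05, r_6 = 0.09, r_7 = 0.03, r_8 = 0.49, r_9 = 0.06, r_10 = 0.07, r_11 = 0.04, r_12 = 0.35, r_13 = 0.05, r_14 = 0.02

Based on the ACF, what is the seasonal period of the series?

The largest autocorrelation is r_4 = 0.68, with weaker echoes at lags 8 (0.49) and 12 (0.35); the remaining lags stay at or below 0.09.
The dominant spike at lag 4 indicates a seasonal period of 4.

4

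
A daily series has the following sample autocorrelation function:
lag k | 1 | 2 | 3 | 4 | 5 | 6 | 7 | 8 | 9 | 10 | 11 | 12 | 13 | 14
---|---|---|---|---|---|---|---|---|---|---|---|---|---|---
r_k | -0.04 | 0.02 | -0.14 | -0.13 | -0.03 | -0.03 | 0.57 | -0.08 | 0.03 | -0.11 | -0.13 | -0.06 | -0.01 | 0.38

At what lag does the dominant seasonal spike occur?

The largest autocorrelation is r_7 = 0.57, with a weaker echo at lag 14 (0.38); the remaining lags stay at or below 0.03.
The dominant spike at lag 7 indicates a seasonal period of 7.

7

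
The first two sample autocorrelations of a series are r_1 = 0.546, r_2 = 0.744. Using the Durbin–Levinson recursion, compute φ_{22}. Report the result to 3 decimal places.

0.635

φ_{22} = (r_2 − r_1²) / (1 − r_1²)
r_1² = (0.546)² = 0.298116
Numerator = 0.744 − 0.2981 = 0.4459; denominator = 1 − 0.2981 = 0.7019
φ_{22} = 0.4459 / 0.7019 = 0.635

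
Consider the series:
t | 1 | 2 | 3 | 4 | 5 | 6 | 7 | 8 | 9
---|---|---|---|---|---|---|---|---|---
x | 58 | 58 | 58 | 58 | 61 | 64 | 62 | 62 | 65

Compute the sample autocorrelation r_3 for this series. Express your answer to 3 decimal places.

0.140

Mean x̄ = (58 + 58 + 58 + 58 + 61 + 64 + 62 + 62 + 65)/9 = 60.6667
Σ(x_t−x̄)(x_{t+3}−x̄) = (7.1111) + (-0.8889) + (-8.8889) + (-3.5556) + (0.4444) + (14.4444) = 8.6667
Denominator Σ(x_t−x̄)² = 62.0000
r_3 = 8.6667 / 62.0000 = 0.140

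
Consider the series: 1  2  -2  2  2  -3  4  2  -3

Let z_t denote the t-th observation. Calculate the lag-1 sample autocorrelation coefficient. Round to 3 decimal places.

-0.425

Mean z̄ = (1 + 2 − 2 + 2 + 2 − 3 + 4 + 2 − 3)/9 = 0.5556
Numerator Σ_{t=1}^{8}(z_t−z̄)(z_{t+1}−z̄) = -22.1975
Denominator Σ(z_t−z̄)² = 52.2222
r_1 = -22.1975 / 52.2222 = -0.425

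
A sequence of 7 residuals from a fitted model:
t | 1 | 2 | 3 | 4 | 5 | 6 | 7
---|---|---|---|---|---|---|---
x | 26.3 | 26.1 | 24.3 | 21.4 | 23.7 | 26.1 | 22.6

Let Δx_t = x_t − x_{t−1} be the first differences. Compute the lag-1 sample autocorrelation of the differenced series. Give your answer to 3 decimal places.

First differences Δx: -0.2, -1.8, -2.9, 2.3, 2.4, -3.5
Mean of differences = -0.6167
Numerator Σ(Δx_t−Δx̄)(Δx_{t+1}−Δx̄) = -4.3503
Denominator Σ(Δx_t−Δx̄)² = 32.7083
r_1(Δx) = -4.3503 / 32.7083 = -0.133

-0.133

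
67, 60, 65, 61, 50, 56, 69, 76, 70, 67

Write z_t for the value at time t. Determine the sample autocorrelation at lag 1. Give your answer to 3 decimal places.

0.482

Mean z̄ = (67 + 60 + 65 + 61 + 50 + 56 + 69 + 76 + 70 + 67)/10 = 64.1000
Numerator Σ_{t=1}^{9}(z_t−z̄)(z_{t+1}−z̄) = 245.4900
Denominator Σ(z_t−z̄)² = 508.9000
r_1 = 245.4900 / 508.9000 = 0.482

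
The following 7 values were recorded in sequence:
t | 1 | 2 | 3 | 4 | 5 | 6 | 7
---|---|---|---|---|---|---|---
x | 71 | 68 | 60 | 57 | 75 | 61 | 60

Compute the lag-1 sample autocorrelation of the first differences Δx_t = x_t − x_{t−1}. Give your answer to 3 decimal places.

First differences Δx: -3, -8, -3, 18, -14, -1
Mean of differences = -1.8333
Numerator Σ(Δx_t−Δx̄)(Δx_{t+1}−Δx̄) = -260.1944
Denominator Σ(Δx_t−Δx̄)² = 582.8333
r_1(Δx) = -260.1944 / 582.8333 = -0.446

-0.446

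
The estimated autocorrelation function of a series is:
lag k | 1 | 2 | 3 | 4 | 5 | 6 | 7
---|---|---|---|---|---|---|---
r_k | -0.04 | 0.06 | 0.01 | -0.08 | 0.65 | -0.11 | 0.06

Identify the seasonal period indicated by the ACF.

5

The largest autocorrelation is r_5 = 0.65; the remaining lags stay at or below 0.06.
The dominant spike at lag 5 indicates a seasonal period of 5.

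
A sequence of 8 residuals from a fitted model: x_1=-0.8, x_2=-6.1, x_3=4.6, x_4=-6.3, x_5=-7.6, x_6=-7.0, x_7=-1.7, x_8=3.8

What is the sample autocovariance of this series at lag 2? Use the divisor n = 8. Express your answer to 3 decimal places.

-3.337

Mean x̄ = (-0.8 − 6.1 + 4.6 − 6.3 − 7.6 − 7.0 − 1.7 + 3.8)/8 = -2.6375
Deviations: 1.8375, -3.4625, 7.2375, -3.6625, -4.9625, -4.3625, 0.9375, 6.4375
Σ_{t=1}^{6}(x_t−x̄)(x_{t+2}−x̄) = -26.6941
γ_2 = -26.6941 / 8 = -3.337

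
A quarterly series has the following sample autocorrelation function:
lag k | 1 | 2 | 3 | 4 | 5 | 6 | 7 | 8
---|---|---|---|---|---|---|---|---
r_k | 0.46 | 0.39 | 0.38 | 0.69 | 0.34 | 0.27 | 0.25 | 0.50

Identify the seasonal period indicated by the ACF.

4

The largest autocorrelation is r_4 = 0.69, with a weaker echo at lag 8 (0.50); the remaining lags stay at or below 0.46. The elevated value at lag 1 (0.46), dropping to 0.39 at lag 2, reflects decaying short-term dependence rather than seasonality.
The dominant spike at lag 4 indicates a seasonal period of 4.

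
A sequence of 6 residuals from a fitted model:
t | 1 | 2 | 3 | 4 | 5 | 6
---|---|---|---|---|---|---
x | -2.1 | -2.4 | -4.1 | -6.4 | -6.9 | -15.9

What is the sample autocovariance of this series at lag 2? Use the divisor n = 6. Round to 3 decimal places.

1.415

Mean x̄ = (-2.1 − 2.4 − 4.1 − 6.4 − 6.9 − 15.9)/6 = -6.3000
Σ_{t=1}^{4}(x_t−x̄)(x_{t+2}−x̄) = 8.4900
γ_2 = 8.4900 / 6 = 1.415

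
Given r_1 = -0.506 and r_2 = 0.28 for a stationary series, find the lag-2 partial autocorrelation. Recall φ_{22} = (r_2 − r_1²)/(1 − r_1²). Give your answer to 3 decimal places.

0.032

φ_{22} = (r_2 − r_1²) / (1 − r_1²)
r_1² = (-0.506)² = 0.256036
Numerator = 0.28 − 0.2560 = 0.0240; denominator = 1 − 0.2560 = 0.7440
φ_{22} = 0.0240 / 0.7440 = 0.032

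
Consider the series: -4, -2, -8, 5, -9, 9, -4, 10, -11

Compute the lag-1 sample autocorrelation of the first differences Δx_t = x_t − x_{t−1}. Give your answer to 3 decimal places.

First differences Δx: 2, -6, 13, -14, 18, -13, 14, -21
Mean of differences = -0.8750
Numerator Σ(Δx_t−Δx̄)(Δx_{t+1}−Δx̄) = -1224.2656
Denominator Σ(Δx_t−Δx̄)² = 1528.8750
r_1(Δx) = -1224.2656 / 1528.8750 = -0.801

-0.801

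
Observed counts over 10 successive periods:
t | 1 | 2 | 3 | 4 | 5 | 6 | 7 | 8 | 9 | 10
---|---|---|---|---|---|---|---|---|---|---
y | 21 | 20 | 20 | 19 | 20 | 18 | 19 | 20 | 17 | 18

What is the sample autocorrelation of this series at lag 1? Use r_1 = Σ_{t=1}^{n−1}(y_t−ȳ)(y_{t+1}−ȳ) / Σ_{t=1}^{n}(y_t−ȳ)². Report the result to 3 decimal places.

0.129

Mean ȳ = (21 + 20 + 20 + 19 + 20 + 18 + 19 + 20 + 17 + 18)/10 = 19.2000
Numerator Σ_{t=1}^{9}(y_t−ȳ)(y_{t+1}−ȳ) = 1.7600
Denominator Σ(y_t−ȳ)² = 13.6000
r_1 = 1.7600 / 13.6000 = 0.129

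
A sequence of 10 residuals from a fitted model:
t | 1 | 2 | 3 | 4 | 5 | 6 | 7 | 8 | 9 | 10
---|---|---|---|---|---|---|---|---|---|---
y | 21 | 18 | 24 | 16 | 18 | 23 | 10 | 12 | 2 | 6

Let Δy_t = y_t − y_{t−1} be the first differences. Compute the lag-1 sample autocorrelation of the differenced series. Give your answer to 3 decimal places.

-0.628

First differences Δy: -3, 6, -8, 2, 5, -13, 2, -10, 4
Mean of differences = -1.6667
Numerator Σ(Δy_t−Δȳ)(Δy_{t+1}−Δȳ) = -252.4444
Denominator Σ(Δy_t−Δȳ)² = 402.0000
r_1(Δy) = -252.4444 / 402.0000 = -0.628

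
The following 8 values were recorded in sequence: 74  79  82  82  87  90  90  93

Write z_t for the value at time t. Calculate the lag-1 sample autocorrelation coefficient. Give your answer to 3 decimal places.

0.555

Mean z̄ = (74 + 79 + 82 + 82 + 87 + 90 + 90 + 93)/8 = 84.6250
Deviations from mean: -10.6250, -5.6250, -2.6250, -2.6250, 2.3750, 5.3750, 5.3750, 8.3750
Σ(z_t−z̄)(z_{t+1}−z̄) = (59.7656) + (14.7656) + (6.8906) + (-6.2344) + (12.7656) + (28.8906) + (45.0156) = 161.8594
Denominator Σ(z_t−z̄)² = 291.8750
r_1 = 161.8594 / 291.8750 = 0.555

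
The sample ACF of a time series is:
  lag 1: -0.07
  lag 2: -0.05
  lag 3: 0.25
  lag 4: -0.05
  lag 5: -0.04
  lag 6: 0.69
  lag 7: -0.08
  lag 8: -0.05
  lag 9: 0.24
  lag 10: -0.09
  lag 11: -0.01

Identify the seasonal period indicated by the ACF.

6

The largest autocorrelation is r_6 = 0.69; the remaining lags stay at or below 0.25.
The dominant spike at lag 6 indicates a seasonal period of 6.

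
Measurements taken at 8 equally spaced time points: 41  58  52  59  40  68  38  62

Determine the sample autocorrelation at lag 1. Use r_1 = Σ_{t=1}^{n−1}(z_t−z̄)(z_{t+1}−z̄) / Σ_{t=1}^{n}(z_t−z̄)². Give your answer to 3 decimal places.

-0.784

Mean z̄ = (41 + 58 + 52 + 59 + 40 + 68 + 38 + 62)/8 = 52.2500
Numerator Σ_{t=1}^{7}(z_t−z̄)(z_{t+1}−z̄) = -706.8125
Denominator Σ(z_t−z̄)² = 901.5000
r_1 = -706.8125 / 901.5000 = -0.784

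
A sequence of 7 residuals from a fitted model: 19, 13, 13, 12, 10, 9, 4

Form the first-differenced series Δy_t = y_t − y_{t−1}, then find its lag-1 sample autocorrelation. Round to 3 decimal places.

First differences Δy: -6, 0, -1, -2, -1, -5
Mean of differences = -2.5000
Numerator Σ(Δy_t−Δȳ)(Δy_{t+1}−Δȳ) = -7.2500
Denominator Σ(Δy_t−Δȳ)² = 29.5000
r_1(Δy) = -7.2500 / 29.5000 = -0.246

-0.246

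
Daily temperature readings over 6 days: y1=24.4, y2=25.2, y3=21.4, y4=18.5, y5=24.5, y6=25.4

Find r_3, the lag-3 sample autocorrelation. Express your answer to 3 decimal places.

-0.188

Mean ȳ = (24.4 + 25.2 + 21.4 + 18.5 + 24.5 + 25.4)/6 = 23.2333
Deviations from mean: 1.1667, 1.9667, -1.8333, -4.7333, 1.2667, 2.1667
Numerator Σ_{t=1}^{3}(y_t−ȳ)(y_{t+3}−ȳ) = -7.0033
Denominator Σ(y_t−ȳ)² = 37.2933
r_3 = -7.0033 / 37.2933 = -0.188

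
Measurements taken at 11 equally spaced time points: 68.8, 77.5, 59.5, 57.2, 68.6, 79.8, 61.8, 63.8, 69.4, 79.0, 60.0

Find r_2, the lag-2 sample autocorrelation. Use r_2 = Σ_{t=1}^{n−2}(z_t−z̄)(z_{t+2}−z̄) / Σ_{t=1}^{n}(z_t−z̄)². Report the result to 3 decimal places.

-0.552

Mean z̄ = (68.8 + 77.5 + 59.5 + 57.2 + 68.6 + 79.8 + 61.8 + 63.8 + 69.4 + 79.0 + 60.0)/11 = 67.7636
Numerator Σ_{t=1}^{9}(z_t−z̄)(z_{t+2}−z̄) = -365.1699
Denominator Σ(z_t−z̄)² = 661.8055
r_2 = -365.1699 / 661.8055 = -0.552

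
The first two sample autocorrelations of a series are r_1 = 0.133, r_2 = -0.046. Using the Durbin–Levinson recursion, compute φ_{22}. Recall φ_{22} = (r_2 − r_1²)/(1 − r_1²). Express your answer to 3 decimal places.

φ_{22} = (r_2 − r_1²) / (1 − r_1²)
r_1² = (0.133)² = 0.017689
Numerator = -0.046 − 0.0177 = -0.0637; denominator = 1 − 0.0177 = 0.9823
φ_{22} = -0.0637 / 0.9823 = -0.065

-0.065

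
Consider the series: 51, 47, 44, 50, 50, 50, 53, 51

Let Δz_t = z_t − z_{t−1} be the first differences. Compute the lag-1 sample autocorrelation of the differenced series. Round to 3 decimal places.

-0.162

First differences Δz: -4, -3, 6, 0, 0, 3, -2
Mean of differences = 0.0000
Numerator Σ(Δz_t−Δz̄)(Δz_{t+1}−Δz̄) = -12.0000
Denominator Σ(Δz_t−Δz̄)² = 74.0000
r_1(Δz) = -12.0000 / 74.0000 = -0.162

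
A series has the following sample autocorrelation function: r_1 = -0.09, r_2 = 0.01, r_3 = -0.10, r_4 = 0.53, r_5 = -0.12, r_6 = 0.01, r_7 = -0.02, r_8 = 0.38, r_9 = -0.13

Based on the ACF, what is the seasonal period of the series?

4

The largest autocorrelation is r_4 = 0.53, with a weaker echo at lag 8 (0.38); the remaining lags stay at or below 0.01.
The dominant spike at lag 4 indicates a seasonal period of 4.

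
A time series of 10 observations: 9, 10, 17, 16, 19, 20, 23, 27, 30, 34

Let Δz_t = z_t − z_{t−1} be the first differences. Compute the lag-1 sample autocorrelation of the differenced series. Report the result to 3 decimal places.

First differences Δz: 1, 7, -1, 3, 1, 3, 4, 3, 4
Mean of differences = 2.7778
Numerator Σ(Δz_t−Δz̄)(Δz_{t+1}−Δz̄) = -24.2716
Denominator Σ(Δz_t−Δz̄)² = 41.5556
r_1(Δz) = -24.2716 / 41.5556 = -0.584

-0.584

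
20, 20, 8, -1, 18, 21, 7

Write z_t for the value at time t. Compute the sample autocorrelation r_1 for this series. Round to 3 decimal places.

0.013

Mean z̄ = (20 + 20 + 8 − 1 + 18 + 21 + 7)/7 = 13.2857
Deviations from mean: 6.7143, 6.7143, -5.2857, -14.2857, 4.7143, 7.7143, -6.2857
Σ(z_t−z̄)(z_{t+1}−z̄) = (45.0816) + (-35.4898) + (75.5102) + (-67.3469) + (36.3673) + (-48.4898) = 5.6327
Denominator Σ(z_t−z̄)² = 443.4286
r_1 = 5.6327 / 443.4286 = 0.013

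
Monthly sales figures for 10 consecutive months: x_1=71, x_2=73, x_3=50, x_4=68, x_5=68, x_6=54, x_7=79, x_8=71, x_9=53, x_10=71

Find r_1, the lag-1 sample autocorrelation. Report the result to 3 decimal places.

Mean x̄ = (71 + 73 + 50 + 68 + 68 + 54 + 79 + 71 + 53 + 71)/10 = 65.8000
Numerator Σ_{t=1}^{9}(x_t−x̄)(x_{t+1}−x̄) = -352.4400
Denominator Σ(x_t−x̄)² = 869.6000
r_1 = -352.4400 / 869.6000 = -0.405

-0.405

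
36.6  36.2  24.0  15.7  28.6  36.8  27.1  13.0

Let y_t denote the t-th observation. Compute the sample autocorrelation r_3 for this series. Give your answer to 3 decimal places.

Mean ȳ = (36.6 + 36.2 + 24.0 + 15.7 + 28.6 + 36.8 + 27.1 + 13.0)/8 = 27.2500
Numerator Σ_{t=1}^{5}(y_t−ȳ)(y_{t+3}−ȳ) = -144.4525
Denominator Σ(y_t−ȳ)² = 607.6000
r_3 = -144.4525 / 607.6000 = -0.238

-0.238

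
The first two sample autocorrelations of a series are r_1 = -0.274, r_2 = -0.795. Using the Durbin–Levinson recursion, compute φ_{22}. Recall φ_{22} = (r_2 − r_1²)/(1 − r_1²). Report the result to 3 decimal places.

-0.941

φ_{22} = (r_2 − r_1²) / (1 − r_1²)
r_1² = (-0.274)² = 0.075076
Numerator = -0.795 − 0.0751 = -0.8701; denominator = 1 − 0.0751 = 0.9249
φ_{22} = -0.8701 / 0.9249 = -0.941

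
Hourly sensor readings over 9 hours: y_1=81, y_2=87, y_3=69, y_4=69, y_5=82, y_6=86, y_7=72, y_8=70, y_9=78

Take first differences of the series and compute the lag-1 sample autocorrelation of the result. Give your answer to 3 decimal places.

-0.132

First differences Δy: 6, -18, 0, 13, 4, -14, -2, 8
Mean of differences = -0.3750
Numerator Σ(Δy_t−Δȳ)(Δy_{t+1}−Δȳ) = -106.5156
Denominator Σ(Δy_t−Δȳ)² = 807.8750
r_1(Δy) = -106.5156 / 807.8750 = -0.132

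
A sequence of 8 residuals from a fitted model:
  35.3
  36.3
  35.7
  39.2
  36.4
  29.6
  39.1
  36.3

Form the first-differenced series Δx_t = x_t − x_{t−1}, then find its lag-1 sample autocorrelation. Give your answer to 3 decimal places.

First differences Δx: 1.0, -0.6, 3.5, -2.8, -6.8, 9.5, -2.8
Mean of differences = 0.1429
Numerator Σ(Δx_t−Δx̄)(Δx_{t+1}−Δx̄) = -85.0804
Denominator Σ(Δx_t−Δx̄)² = 165.6371
r_1(Δx) = -85.0804 / 165.6371 = -0.514

-0.514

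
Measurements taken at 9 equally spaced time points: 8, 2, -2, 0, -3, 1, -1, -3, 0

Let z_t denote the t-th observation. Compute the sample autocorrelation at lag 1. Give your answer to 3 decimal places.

Mean z̄ = (8 + 2 − 2 + 0 − 3 + 1 − 1 − 3 + 0)/9 = 0.2222
Numerator Σ_{t=1}^{8}(z_t−z̄)(z_{t+1}−z̄) = 12.2840
Denominator Σ(z_t−z̄)² = 91.5556
r_1 = 12.2840 / 91.5556 = 0.134

0.134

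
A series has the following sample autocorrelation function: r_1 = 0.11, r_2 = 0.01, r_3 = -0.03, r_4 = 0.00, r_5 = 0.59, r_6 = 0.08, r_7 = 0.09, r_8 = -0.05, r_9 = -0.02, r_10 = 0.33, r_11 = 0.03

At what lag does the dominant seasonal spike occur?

5

The largest autocorrelation is r_5 = 0.59, with a weaker echo at lag 10 (0.33); the remaining lags stay at or below 0.11.
The dominant spike at lag 5 indicates a seasonal period of 5.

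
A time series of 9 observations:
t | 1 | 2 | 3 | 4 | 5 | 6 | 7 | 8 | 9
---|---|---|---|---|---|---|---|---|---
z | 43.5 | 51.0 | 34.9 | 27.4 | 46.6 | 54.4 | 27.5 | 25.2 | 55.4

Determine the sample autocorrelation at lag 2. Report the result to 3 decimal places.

-0.726

Mean z̄ = (43.5 + 51.0 + 34.9 + 27.4 + 46.6 + 54.4 + 27.5 + 25.2 + 55.4)/9 = 40.6556
Numerator Σ_{t=1}^{7}(z_t−z̄)(z_{t+2}−z̄) = -854.4984
Denominator Σ(z_t−z̄)² = 1177.5222
r_2 = -854.4984 / 1177.5222 = -0.726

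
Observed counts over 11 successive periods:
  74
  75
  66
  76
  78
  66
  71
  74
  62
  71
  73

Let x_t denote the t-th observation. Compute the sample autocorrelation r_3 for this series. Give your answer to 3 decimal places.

Mean x̄ = (74 + 75 + 66 + 76 + 78 + 66 + 71 + 74 + 62 + 71 + 73)/11 = 71.4545
Numerator Σ_{t=1}^{8}(x_t−x̄)(x_{t+3}−x̄) = 134.8347
Denominator Σ(x_t−x̄)² = 240.7273
r_3 = 134.8347 / 240.7273 = 0.560

0.560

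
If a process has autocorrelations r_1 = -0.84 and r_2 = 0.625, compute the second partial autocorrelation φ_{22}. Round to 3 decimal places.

-0.274

φ_{22} = (r_2 − r_1²) / (1 − r_1²)
r_1² = (-0.84)² = 0.7056
Numerator = 0.625 − 0.7056 = -0.0806; denominator = 1 − 0.7056 = 0.2944
φ_{22} = -0.0806 / 0.2944 = -0.274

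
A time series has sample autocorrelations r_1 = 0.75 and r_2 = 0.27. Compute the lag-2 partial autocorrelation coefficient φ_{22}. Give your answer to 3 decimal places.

-0.669

φ_{22} = (r_2 − r_1²) / (1 − r_1²)
r_1² = (0.75)² = 0.5625
Numerator = 0.27 − 0.5625 = -0.2925; denominator = 1 − 0.5625 = 0.4375
φ_{22} = -0.2925 / 0.4375 = -0.669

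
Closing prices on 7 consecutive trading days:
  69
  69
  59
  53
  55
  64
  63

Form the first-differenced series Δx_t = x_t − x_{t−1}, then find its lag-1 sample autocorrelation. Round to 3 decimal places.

0.236

First differences Δx: 0, -10, -6, 2, 9, -1
Mean of differences = -1.0000
Numerator Σ(Δx_t−Δx̄)(Δx_{t+1}−Δx̄) = 51.0000
Denominator Σ(Δx_t−Δx̄)² = 216.0000
r_1(Δx) = 51.0000 / 216.0000 = 0.236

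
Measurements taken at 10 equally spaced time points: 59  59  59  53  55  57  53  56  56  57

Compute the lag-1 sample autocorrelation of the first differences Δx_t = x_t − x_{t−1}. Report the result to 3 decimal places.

-0.413

First differences Δx: 0, 0, -6, 2, 2, -4, 3, 0, 1
Mean of differences = -0.2222
Numerator Σ(Δx_t−Δx̄)(Δx_{t+1}−Δx̄) = -28.7160
Denominator Σ(Δx_t−Δx̄)² = 69.5556
r_1(Δx) = -28.7160 / 69.5556 = -0.413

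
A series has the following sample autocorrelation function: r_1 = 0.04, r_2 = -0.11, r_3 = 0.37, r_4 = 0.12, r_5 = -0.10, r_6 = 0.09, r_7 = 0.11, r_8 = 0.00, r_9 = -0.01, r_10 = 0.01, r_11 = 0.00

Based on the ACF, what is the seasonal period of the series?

3

The largest autocorrelation is r_3 = 0.37; the remaining lags stay at or below 0.12.
The dominant spike at lag 3 indicates a seasonal period of 3.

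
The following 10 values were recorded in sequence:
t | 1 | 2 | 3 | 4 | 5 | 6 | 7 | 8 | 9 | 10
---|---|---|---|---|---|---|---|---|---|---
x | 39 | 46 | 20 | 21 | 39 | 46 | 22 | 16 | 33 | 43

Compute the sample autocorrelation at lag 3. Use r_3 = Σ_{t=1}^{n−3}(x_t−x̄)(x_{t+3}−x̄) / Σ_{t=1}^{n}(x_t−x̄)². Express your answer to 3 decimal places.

Mean x̄ = (39 + 46 + 20 + 21 + 39 + 46 + 22 + 16 + 33 + 43)/10 = 32.5000
Σ(x_t−x̄)(x_{t+3}−x̄) = (-74.7500) + (87.7500) + (-168.7500) + (120.7500) + (-107.2500) + (6.7500) + (-110.2500) = -245.7500
Denominator Σ(x_t−x̄)² = 1230.5000
r_3 = -245.7500 / 1230.5000 = -0.200

-0.200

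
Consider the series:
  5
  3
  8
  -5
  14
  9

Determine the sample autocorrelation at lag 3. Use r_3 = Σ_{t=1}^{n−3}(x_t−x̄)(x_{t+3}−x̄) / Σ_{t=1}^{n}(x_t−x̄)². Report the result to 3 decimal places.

-0.035

Mean x̄ = (5 + 3 + 8 − 5 + 14 + 9)/6 = 5.6667
Σ(x_t−x̄)(x_{t+3}−x̄) = (7.1111) + (-22.2222) + (7.7778) = -7.3333
Denominator Σ(x_t−x̄)² = 207.3333
r_3 = -7.3333 / 207.3333 = -0.035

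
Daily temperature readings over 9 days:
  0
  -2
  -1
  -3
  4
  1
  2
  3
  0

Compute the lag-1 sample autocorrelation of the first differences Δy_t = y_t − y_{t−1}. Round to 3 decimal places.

-0.564

First differences Δy: -2, 1, -2, 7, -3, 1, 1, -3
Mean of differences = 0.0000
Numerator Σ(Δy_t−Δȳ)(Δy_{t+1}−Δȳ) = -44.0000
Denominator Σ(Δy_t−Δȳ)² = 78.0000
r_1(Δy) = -44.0000 / 78.0000 = -0.564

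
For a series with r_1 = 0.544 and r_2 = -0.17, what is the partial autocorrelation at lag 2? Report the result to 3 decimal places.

φ_{22} = (r_2 − r_1²) / (1 − r_1²)
r_1² = (0.544)² = 0.295936
Numerator = -0.17 − 0.2959 = -0.4659; denominator = 1 − 0.2959 = 0.7041
φ_{22} = -0.4659 / 0.7041 = -0.662

-0.662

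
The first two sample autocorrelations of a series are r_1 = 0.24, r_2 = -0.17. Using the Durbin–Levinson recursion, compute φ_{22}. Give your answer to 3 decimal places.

-0.242

φ_{22} = (r_2 − r_1²) / (1 − r_1²)
r_1² = (0.24)² = 0.0576
Numerator = -0.17 − 0.0576 = -0.2276; denominator = 1 − 0.0576 = 0.9424
φ_{22} = -0.2276 / 0.9424 = -0.242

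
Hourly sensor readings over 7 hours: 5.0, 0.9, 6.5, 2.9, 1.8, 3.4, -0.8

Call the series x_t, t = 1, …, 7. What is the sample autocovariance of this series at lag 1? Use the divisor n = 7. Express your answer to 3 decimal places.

Mean x̄ = (5.0 + 0.9 + 6.5 + 2.9 + 1.8 + 3.4 − 0.8)/7 = 2.8143
Σ_{t=1}^{6}(x_t−x̄)(x_{t+1}−x̄) = -13.7216
γ_1 = -13.7216 / 7 = -1.960

-1.960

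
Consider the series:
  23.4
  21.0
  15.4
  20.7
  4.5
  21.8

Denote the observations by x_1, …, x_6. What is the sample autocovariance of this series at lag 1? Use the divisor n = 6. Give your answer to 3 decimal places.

-14.748

Mean x̄ = (23.4 + 21.0 + 15.4 + 20.7 + 4.5 + 21.8)/6 = 17.8000
Deviations: 5.6000, 3.2000, -2.4000, 2.9000, -13.3000, 4.0000
Σ_{t=1}^{5}(x_t−x̄)(x_{t+1}−x̄) = -88.4900
γ_1 = -88.4900 / 6 = -14.748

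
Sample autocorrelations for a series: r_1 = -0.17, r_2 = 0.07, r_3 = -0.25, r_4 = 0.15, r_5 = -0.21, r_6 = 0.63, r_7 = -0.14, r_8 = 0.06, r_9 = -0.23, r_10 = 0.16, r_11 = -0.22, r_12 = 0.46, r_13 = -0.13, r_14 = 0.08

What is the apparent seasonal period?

The largest autocorrelation is r_6 = 0.63, with a weaker echo at lag 12 (0.46); the remaining lags stay at or below 0.16.
The dominant spike at lag 6 indicates a seasonal period of 6.

6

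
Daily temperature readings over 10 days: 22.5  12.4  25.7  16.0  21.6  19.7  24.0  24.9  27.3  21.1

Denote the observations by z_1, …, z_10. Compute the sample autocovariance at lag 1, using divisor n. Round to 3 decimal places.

Mean z̄ = (22.5 + 12.4 + 25.7 + 16.0 + 21.6 + 19.7 + 24.0 + 24.9 + 27.3 + 21.1)/10 = 21.5200
Σ_{t=1}^{9}(z_t−z̄)(z_{t+1}−z̄) = -49.7424
γ_1 = -49.7424 / 10 = -4.974

-4.974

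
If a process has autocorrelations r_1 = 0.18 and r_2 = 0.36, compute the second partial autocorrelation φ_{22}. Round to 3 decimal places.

φ_{22} = (r_2 − r_1²) / (1 − r_1²)
r_1² = (0.18)² = 0.0324
Numerator = 0.36 − 0.0324 = 0.3276; denominator = 1 − 0.0324 = 0.9676
φ_{22} = 0.3276 / 0.9676 = 0.339

0.339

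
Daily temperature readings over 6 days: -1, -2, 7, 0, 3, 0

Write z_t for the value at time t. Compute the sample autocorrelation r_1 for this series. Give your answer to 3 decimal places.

-0.414

Mean z̄ = (-1 − 2 + 7 + 0 + 3 + 0)/6 = 1.1667
Deviations from mean: -2.1667, -3.1667, 5.8333, -1.1667, 1.8333, -1.1667
Σ(z_t−z̄)(z_{t+1}−z̄) = (6.8611) + (-18.4722) + (-6.8056) + (-2.1389) + (-2.1389) = -22.6944
Denominator Σ(z_t−z̄)² = 54.8333
r_1 = -22.6944 / 54.8333 = -0.414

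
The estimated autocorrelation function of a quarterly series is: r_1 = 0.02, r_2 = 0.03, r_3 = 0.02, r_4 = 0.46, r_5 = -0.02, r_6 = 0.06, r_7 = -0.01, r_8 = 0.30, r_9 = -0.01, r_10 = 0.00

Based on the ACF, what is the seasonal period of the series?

4

The largest autocorrelation is r_4 = 0.46, with a weaker echo at lag 8 (0.30); the remaining lags stay at or below 0.06.
The dominant spike at lag 4 indicates a seasonal period of 4.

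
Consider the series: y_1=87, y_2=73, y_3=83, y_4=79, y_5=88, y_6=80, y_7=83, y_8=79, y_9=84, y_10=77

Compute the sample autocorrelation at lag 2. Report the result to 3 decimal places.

Mean ȳ = (87 + 73 + 83 + 79 + 88 + 80 + 83 + 79 + 84 + 77)/10 = 81.3000
Numerator Σ_{t=1}^{8}(y_t−ȳ)(y_{t+2}−ȳ) = 72.0200
Denominator Σ(y_t−ȳ)² = 190.1000
r_2 = 72.0200 / 190.1000 = 0.379

0.379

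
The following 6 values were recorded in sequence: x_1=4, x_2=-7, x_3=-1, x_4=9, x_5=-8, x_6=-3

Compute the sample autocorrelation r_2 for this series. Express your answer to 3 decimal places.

Mean x̄ = (4 − 7 − 1 + 9 − 8 − 3)/6 = -1.0000
Σ(x_t−x̄)(x_{t+2}−x̄) = (0.0000) + (-60.0000) + (0.0000) + (-20.0000) = -80.0000
Denominator Σ(x_t−x̄)² = 214.0000
r_2 = -80.0000 / 214.0000 = -0.374

-0.374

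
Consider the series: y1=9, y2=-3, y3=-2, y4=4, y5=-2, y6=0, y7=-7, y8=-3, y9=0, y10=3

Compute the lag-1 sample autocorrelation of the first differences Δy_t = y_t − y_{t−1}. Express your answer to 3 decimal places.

First differences Δy: -12, 1, 6, -6, 2, -7, 4, 3, 3
Mean of differences = -0.6667
Numerator Σ(Δy_t−Δȳ)(Δy_{t+1}−Δȳ) = -73.4444
Denominator Σ(Δy_t−Δȳ)² = 300.0000
r_1(Δy) = -73.4444 / 300.0000 = -0.245

-0.245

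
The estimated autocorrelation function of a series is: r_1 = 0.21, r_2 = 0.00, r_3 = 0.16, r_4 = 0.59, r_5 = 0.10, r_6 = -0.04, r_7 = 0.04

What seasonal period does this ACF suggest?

The largest autocorrelation is r_4 = 0.59; the remaining lags stay at or below 0.21. The elevated value at lag 1 (0.21), dropping to 0.00 at lag 2, reflects decaying short-term dependence rather than seasonality.
The dominant spike at lag 4 indicates a seasonal period of 4.

4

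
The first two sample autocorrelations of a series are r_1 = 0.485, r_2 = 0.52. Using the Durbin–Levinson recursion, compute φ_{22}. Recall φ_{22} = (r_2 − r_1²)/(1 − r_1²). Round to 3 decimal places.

0.372

φ_{22} = (r_2 − r_1²) / (1 − r_1²)
r_1² = (0.485)² = 0.235225
Numerator = 0.52 − 0.2352 = 0.2848; denominator = 1 − 0.2352 = 0.7648
φ_{22} = 0.2848 / 0.7648 = 0.372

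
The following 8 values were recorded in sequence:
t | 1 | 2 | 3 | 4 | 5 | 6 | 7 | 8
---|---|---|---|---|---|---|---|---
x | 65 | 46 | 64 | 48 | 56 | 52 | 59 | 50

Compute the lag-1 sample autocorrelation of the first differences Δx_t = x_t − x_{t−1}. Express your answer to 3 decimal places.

First differences Δx: -19, 18, -16, 8, -4, 7, -9
Mean of differences = -2.1429
Numerator Σ(Δx_t−Δx̄)(Δx_{t+1}−Δx̄) = -857.7347
Denominator Σ(Δx_t−Δx̄)² = 1118.8571
r_1(Δx) = -857.7347 / 1118.8571 = -0.767

-0.767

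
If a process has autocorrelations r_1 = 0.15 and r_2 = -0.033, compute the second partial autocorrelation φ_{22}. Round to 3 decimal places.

-0.057

φ_{22} = (r_2 − r_1²) / (1 − r_1²)
r_1² = (0.15)² = 0.0225
Numerator = -0.033 − 0.0225 = -0.0555; denominator = 1 − 0.0225 = 0.9775
φ_{22} = -0.0555 / 0.9775 = -0.057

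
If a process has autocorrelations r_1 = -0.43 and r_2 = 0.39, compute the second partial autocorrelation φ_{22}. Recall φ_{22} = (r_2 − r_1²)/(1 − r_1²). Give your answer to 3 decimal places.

0.252

φ_{22} = (r_2 − r_1²) / (1 − r_1²)
r_1² = (-0.43)² = 0.1849
Numerator = 0.39 − 0.1849 = 0.2051; denominator = 1 − 0.1849 = 0.8151
φ_{22} = 0.2051 / 0.8151 = 0.252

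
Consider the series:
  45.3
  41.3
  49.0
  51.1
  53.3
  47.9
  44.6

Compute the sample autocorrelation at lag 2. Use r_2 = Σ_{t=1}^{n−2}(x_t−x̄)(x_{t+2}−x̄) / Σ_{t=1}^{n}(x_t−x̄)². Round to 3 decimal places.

-0.321

Mean x̄ = (45.3 + 41.3 + 49.0 + 51.1 + 53.3 + 47.9 + 44.6)/7 = 47.5000
Numerator Σ_{t=1}^{5}(x_t−x̄)(x_{t+2}−x̄) = -32.3000
Denominator Σ(x_t−x̄)² = 100.7000
r_2 = -32.3000 / 100.7000 = -0.321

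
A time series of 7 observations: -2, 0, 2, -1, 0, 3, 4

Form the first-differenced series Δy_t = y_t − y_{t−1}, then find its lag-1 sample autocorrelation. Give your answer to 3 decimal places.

-0.136

First differences Δy: 2, 2, -3, 1, 3, 1
Mean of differences = 1.0000
Numerator Σ(Δy_t−Δȳ)(Δy_{t+1}−Δȳ) = -3.0000
Denominator Σ(Δy_t−Δȳ)² = 22.0000
r_1(Δy) = -3.0000 / 22.0000 = -0.136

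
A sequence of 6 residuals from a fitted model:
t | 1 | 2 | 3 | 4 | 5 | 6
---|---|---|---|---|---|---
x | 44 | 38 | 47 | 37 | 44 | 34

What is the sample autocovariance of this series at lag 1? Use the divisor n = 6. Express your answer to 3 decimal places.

Mean x̄ = (44 + 38 + 47 + 37 + 44 + 34)/6 = 40.6667
Σ_{t=1}^{5}(x_t−x̄)(x_{t+1}−x̄) = -83.4444
γ_1 = -83.4444 / 6 = -13.907

-13.907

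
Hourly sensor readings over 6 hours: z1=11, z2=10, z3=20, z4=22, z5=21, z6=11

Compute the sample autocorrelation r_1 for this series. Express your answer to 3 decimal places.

0.224

Mean z̄ = (11 + 10 + 20 + 22 + 21 + 11)/6 = 15.8333
Deviations from mean: -4.8333, -5.8333, 4.1667, 6.1667, 5.1667, -4.8333
Σ(z_t−z̄)(z_{t+1}−z̄) = (28.1944) + (-24.3056) + (25.6944) + (31.8611) + (-24.9722) = 36.4722
Denominator Σ(z_t−z̄)² = 162.8333
r_1 = 36.4722 / 162.8333 = 0.224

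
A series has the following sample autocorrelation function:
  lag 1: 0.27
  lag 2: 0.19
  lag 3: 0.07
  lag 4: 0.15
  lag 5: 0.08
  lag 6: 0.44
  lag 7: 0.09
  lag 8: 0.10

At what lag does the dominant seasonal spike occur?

The largest autocorrelation is r_6 = 0.44; the remaining lags stay at or below 0.27. The elevated value at lag 1 (0.27), dropping to 0.19 at lag 2, reflects decaying short-term dependence rather than seasonality.
The dominant spike at lag 6 indicates a seasonal period of 6.

6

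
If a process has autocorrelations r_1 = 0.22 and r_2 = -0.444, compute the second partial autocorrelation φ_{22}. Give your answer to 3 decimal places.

φ_{22} = (r_2 − r_1²) / (1 − r_1²)
r_1² = (0.22)² = 0.0484
Numerator = -0.444 − 0.0484 = -0.4924; denominator = 1 − 0.0484 = 0.9516
φ_{22} = -0.4924 / 0.9516 = -0.517

-0.517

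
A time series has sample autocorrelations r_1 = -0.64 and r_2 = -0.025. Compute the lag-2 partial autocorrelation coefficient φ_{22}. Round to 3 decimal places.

φ_{22} = (r_2 − r_1²) / (1 − r_1²)
r_1² = (-0.64)² = 0.4096
Numerator = -0.025 − 0.4096 = -0.4346; denominator = 1 − 0.4096 = 0.5904
φ_{22} = -0.4346 / 0.5904 = -0.736

-0.736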